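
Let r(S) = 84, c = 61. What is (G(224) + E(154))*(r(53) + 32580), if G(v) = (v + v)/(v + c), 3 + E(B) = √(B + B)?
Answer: -4431416/95 + 65328*√77 ≈ 5.2660e+5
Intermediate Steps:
E(B) = -3 + √2*√B (E(B) = -3 + √(B + B) = -3 + √(2*B) = -3 + √2*√B)
G(v) = 2*v/(61 + v) (G(v) = (v + v)/(v + 61) = (2*v)/(61 + v) = 2*v/(61 + v))
(G(224) + E(154))*(r(53) + 32580) = (2*224/(61 + 224) + (-3 + √2*√154))*(84 + 32580) = (2*224/285 + (-3 + 2*√77))*32664 = (2*224*(1/285) + (-3 + 2*√77))*32664 = (448/285 + (-3 + 2*√77))*32664 = (-407/285 + 2*√77)*32664 = -4431416/95 + 65328*√77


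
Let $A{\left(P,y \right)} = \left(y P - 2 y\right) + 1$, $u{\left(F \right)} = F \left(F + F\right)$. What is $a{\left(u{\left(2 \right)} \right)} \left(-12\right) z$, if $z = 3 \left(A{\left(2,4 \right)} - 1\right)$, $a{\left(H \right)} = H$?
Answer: $0$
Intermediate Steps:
$u{\left(F \right)} = 2 F^{2}$ ($u{\left(F \right)} = F 2 F = 2 F^{2}$)
$A{\left(P,y \right)} = 1 - 2 y + P y$ ($A{\left(P,y \right)} = \left(P y - 2 y\right) + 1 = \left(- 2 y + P y\right) + 1 = 1 - 2 y + P y$)
$z = 0$ ($z = 3 \left(\left(1 - 8 + 2 \cdot 4\right) - 1\right) = 3 \left(\left(1 - 8 + 8\right) - 1\right) = 3 \left(1 - 1\right) = 3 \cdot 0 = 0$)
$a{\left(u{\left(2 \right)} \right)} \left(-12\right) z = 2 \cdot 2^{2} \left(-12\right) 0 = 2 \cdot 4 \left(-12\right) 0 = 8 \left(-12\right) 0 = \left(-96\right) 0 = 0$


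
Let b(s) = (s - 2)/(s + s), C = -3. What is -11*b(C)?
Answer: -55/6 ≈ -9.1667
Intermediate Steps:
b(s) = (-2 + s)/(2*s) (b(s) = (-2 + s)/((2*s)) = (-2 + s)*(1/(2*s)) = (-2 + s)/(2*s))
-11*b(C) = -11*(-2 - 3)/(2*(-3)) = -11*(-1)*(-5)/(2*3) = -11*5/6 = -55/6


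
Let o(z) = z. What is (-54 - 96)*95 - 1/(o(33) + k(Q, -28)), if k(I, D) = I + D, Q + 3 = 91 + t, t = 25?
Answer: -1681501/118 ≈ -14250.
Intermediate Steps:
Q = 113 (Q = -3 + (91 + 25) = -3 + 116 = 113)
k(I, D) = D + I
(-54 - 96)*95 - 1/(o(33) + k(Q, -28)) = (-54 - 96)*95 - 1/(33 + (-28 + 113)) = -150*95 - 1/(33 + 85) = -14250 - 1/118 = -1681501/118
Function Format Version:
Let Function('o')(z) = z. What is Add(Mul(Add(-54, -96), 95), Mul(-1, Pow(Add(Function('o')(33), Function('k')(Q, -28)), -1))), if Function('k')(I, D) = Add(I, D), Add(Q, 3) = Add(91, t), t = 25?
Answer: Rational(-1681501, 118) ≈ -14250.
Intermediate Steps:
Q = 113 (Q = Add(-3, Add(91, 25)) = Add(-3, 116) = 113)
Function('k')(I, D) = Add(D, I)
Add(Mul(Add(-54, -96), 95), Mul(-1, Pow(Add(Function('o')(33), Function('k')(Q, -28)), -1))) = Add(Mul(Add(-54, -96), 95), Mul(-1, Pow(Add(33, Add(-28, 113)), -1))) = Add(Mul(-150, 95), Mul(-1, Pow(Add(33, 85), -1))) = Add(-14250, Mul(-1, Pow(118, -1))) = Add(-14250, Mul(-1, Rational(1, 118))) = Add(-14250, Rational(-1, 118)) = Rational(-1681501, 118)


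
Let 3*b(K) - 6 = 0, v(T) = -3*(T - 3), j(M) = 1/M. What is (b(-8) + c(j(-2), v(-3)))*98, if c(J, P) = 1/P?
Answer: 1813/9 ≈ 201.44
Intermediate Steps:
v(T) = 9 - 3*T (v(T) = -3*(-3 + T) = 9 - 3*T)
b(K) = 2 (b(K) = 2 + (⅓)*0 = 2 + 0 = 2)
(b(-8) + c(j(-2), v(-3)))*98 = (2 + 1/(9 - 3*(-3)))*98 = (2 + 1/(9 + 9))*98 = (2 + 1/18)*98 = (37/18)*98 = 1813/9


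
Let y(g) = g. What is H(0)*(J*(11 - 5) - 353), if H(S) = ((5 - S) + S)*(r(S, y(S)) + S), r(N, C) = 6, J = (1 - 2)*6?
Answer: -11670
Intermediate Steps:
J = -6 (J = -1*6 = -6)
H(S) = 30 + 5*S (H(S) = ((5 - S) + S)*(6 + S) = 5*(6 + S) = 30 + 5*S)
H(0)*(J*(11 - 5) - 353) = (30 + 5*0)*(-6*(11 - 5) - 353) = (30 + 0)*(-6*6 - 353) = 30*(-36 - 353) = 30*(-389) = -11670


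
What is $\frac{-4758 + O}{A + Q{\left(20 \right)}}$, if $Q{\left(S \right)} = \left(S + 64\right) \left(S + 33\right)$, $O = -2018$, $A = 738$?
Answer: $- \frac{3388}{2595} \approx -1.3056$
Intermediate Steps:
$Q{\left(S \right)} = \left(33 + S\right) \left(64 + S\right)$ ($Q{\left(S \right)} = \left(64 + S\right) \left(33 + S\right) = \left(33 + S\right) \left(64 + S\right)$)
$\frac{-4758 + O}{A + Q{\left(20 \right)}} = \frac{-4758 - 2018}{738 + \left(2112 + 20^{2} + 97 \cdot 20\right)} = - \frac{6776}{738 + \left(2112 + 400 + 1940\right)} = - \frac{6776}{738 + 4452} = - \frac{6776}{5190} = \left(-6776\right) \frac{1}{5190} = - \frac{3388}{2595}$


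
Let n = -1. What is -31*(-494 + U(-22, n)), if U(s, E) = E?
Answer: 15345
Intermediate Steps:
-31*(-494 + U(-22, n)) = -31*(-494 - 1) = -31*(-495) = 15345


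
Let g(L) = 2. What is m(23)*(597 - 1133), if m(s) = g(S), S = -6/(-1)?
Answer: -1072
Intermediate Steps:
S = 6 (S = -6*(-1) = 6)
m(s) = 2
m(23)*(597 - 1133) = 2*(597 - 1133) = 2*(-536) = -1072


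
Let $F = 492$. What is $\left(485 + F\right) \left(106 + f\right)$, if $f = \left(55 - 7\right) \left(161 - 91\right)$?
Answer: $3386282$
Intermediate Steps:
$f = 3360$ ($f = 48 \cdot 70 = 3360$)
$\left(485 + F\right) \left(106 + f\right) = \left(485 + 492\right) \left(106 + 3360\right) = 977 \cdot 3466 = 3386282$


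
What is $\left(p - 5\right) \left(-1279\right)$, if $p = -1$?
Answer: $7674$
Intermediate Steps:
$\left(p - 5\right) \left(-1279\right) = \left(-1 - 5\right) \left(-1279\right) = \left(-6\right) \left(-1279\right) = 7674$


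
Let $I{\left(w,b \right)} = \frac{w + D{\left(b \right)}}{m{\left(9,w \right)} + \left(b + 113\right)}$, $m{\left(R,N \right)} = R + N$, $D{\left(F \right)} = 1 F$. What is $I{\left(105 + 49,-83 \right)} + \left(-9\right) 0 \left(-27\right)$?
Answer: $\frac{71}{193} \approx 0.36788$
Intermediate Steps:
$D{\left(F \right)} = F$
$m{\left(R,N \right)} = N + R$
$I{\left(w,b \right)} = \frac{b + w}{122 + b + w}$ ($I{\left(w,b \right)} = \frac{w + b}{\left(w + 9\right) + \left(b + 113\right)} = \frac{b + w}{\left(9 + w\right) + \left(113 + b\right)} = \frac{b + w}{122 + b + w}$)
$I{\left(105 + 49,-83 \right)} + \left(-9\right) 0 \left(-27\right) = \frac{-83 + \left(105 + 49\right)}{122 - 83 + \left(105 + 49\right)} + \left(-9\right) 0 \left(-27\right) = \frac{-83 + 154}{122 - 83 + 154} + 0 \left(-27\right) = \frac{1}{193} \cdot 71 + 0 = \frac{71}{193} + 0 = \frac{71}{193}$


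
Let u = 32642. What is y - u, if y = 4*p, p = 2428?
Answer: -22930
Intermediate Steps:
y = 9712 (y = 4*2428 = 9712)
y - u = 9712 - 1*32642 = 9712 - 32642 = -22930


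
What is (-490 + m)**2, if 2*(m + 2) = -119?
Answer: 1216609/4 ≈ 3.0415e+5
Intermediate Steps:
m = -123/2 (m = -2 + (1/2)*(-119) = -2 - 119/2 = -123/2 ≈ -61.500)
(-490 + m)**2 = (-490 - 123/2)**2 = (-1103/2)**2 = 1216609/4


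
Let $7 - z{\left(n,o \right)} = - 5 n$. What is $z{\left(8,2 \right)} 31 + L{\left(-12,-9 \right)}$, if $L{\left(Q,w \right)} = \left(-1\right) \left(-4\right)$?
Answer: $1461$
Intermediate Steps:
$L{\left(Q,w \right)} = 4$
$z{\left(n,o \right)} = 7 + 5 n$ ($z{\left(n,o \right)} = 7 - - 5 n = 7 + 5 n$)
$z{\left(8,2 \right)} 31 + L{\left(-12,-9 \right)} = \left(7 + 5 \cdot 8\right) 31 + 4 = \left(7 + 40\right) 31 + 4 = 47 \cdot 31 + 4 = 1457 + 4 = 1461$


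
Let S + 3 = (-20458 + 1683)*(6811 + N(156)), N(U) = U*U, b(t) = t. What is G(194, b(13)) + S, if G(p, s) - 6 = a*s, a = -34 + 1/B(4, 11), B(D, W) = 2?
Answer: -1169570715/2 ≈ -5.8478e+8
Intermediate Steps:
a = -67/2 (a = -34 + 1/2 = -34 + ½ = -67/2 ≈ -33.500)
N(U) = U²
G(p, s) = 6 - 67*s/2
S = -584784928 (S = -3 + (-20458 + 1683)*(6811 + 156²) = -3 - 18775*(6811 + 24336) = -3 - 18775*31147 = -3 - 584784925 = -584784928)
G(194, b(13)) + S = (6 - 67/2*13) - 584784928 = (6 - 871/2) - 584784928 = -859/2 - 584784928 = -1169570715/2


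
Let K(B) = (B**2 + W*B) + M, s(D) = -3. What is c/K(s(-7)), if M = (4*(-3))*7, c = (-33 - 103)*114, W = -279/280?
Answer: 1447040/6721 ≈ 215.30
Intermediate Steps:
W = -279/280 (W = -279*1/280 = -279/280 ≈ -0.99643)
c = -15504 (c = -136*114 = -15504)
M = -84 (M = -12*7 = -84)
K(B) = -84 + B**2 - 279*B/280 (K(B) = (B**2 - 279*B/280) - 84 = -84 + B**2 - 279*B/280)
c/K(s(-7)) = -15504/(-84 + (-3)**2 - 279/280*(-3)) = -15504/(-84 + 9 + 837/280) = -15504/(-20163/280) = -15504*(-280/20163) = 1447040/6721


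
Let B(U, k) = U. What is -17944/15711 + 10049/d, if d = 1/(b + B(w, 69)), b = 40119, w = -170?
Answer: 6307141670267/15711 ≈ 4.0145e+8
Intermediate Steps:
d = 1/39949 (d = 1/(40119 - 170) = 1/39949 ≈ 2.5032e-5)
-17944/15711 + 10049/d = -17944/15711 + 10049/(1/39949) = -17944*1/15711 + 10049*39949 = -17944/15711 + 401447501 = 6307141670267/15711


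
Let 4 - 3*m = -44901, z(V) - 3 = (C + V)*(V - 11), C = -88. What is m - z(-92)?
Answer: -10724/3 ≈ -3574.7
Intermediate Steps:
z(V) = 3 + (-88 + V)*(-11 + V) (z(V) = 3 + (-88 + V)*(V - 11) = 3 + (-88 + V)*(-11 + V))
m = 44905/3 (m = 4/3 - 1/3*(-44901) = 4/3 + 14967 = 44905/3 ≈ 14968.)
m - z(-92) = 44905/3 - (971 + (-92)**2 - 99*(-92)) = 44905/3 - (971 + 8464 + 9108) = 44905/3 - 1*18543 = 44905/3 - 18543 = -10724/3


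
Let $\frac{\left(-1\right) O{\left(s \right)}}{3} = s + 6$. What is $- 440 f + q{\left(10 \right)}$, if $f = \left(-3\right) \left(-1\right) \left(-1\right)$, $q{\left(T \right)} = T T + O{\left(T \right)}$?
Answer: $1372$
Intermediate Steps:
$O{\left(s \right)} = -18 - 3 s$ ($O{\left(s \right)} = - 3 \left(s + 6\right) = - 3 \left(6 + s\right) = -18 - 3 s$)
$q{\left(T \right)} = -18 + T^{2} - 3 T$ ($q{\left(T \right)} = T T - \left(18 + 3 T\right) = T^{2} - \left(18 + 3 T\right) = -18 + T^{2} - 3 T$)
$f = -3$ ($f = 3 \left(-1\right) = -3$)
$- 440 f + q{\left(10 \right)} = \left(-440\right) \left(-3\right) - \left(48 - 100\right) = 1320 - -52 = 1320 + 52 = 1372$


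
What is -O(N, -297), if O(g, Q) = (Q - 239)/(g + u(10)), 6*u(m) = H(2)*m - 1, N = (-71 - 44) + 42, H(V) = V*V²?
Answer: -3216/359 ≈ -8.9582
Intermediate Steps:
H(V) = V³
N = -73 (N = -115 + 42 = -73)
u(m) = -⅙ + 4*m/3 (u(m) = (2³*m - 1)/6 = (8*m - 1)/6 = (-1 + 8*m)/6 = -⅙ + 4*m/3)
O(g, Q) = (-239 + Q)/(79/6 + g) (O(g, Q) = (Q - 239)/(g + (-⅙ + (4/3)*10)) = (-239 + Q)/(g + (-⅙ + 40/3)) = (-239 + Q)/(g + 79/6) = (-239 + Q)/(79/6 + g))
-O(N, -297) = -6*(-239 - 297)/(79 + 6*(-73)) = -6*(-536)/(79 - 438) = -6*(-536)/(-359) = -6*(-1)*(-536)/359 = -1*3216/359 = -3216/359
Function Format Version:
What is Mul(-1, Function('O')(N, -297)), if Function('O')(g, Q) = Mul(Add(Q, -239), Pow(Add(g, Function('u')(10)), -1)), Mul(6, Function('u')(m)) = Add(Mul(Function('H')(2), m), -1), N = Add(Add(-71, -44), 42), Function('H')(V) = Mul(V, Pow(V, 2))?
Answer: Rational(-3216, 359) ≈ -8.9582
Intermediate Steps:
Function('H')(V) = Pow(V, 3)
N = -73 (N = Add(-115, 42) = -73)
Function('u')(m) = Add(Rational(-1, 6), Mul(Rational(4, 3), m)) (Function('u')(m) = Mul(Rational(1, 6), Add(Mul(Pow(2, 3), m), -1)) = Mul(Rational(1, 6), Add(Mul(8, m), -1)) = Mul(Rational(1, 6), Add(-1, Mul(8, m))) = Add(Rational(-1, 6), Mul(Rational(4, 3), m)))
Function('O')(g, Q) = Mul(Pow(Add(Rational(79, 6), g), -1), Add(-239, Q)) (Function('O')(g, Q) = Mul(Add(Q, -239), Pow(Add(g, Add(Rational(-1, 6), Mul(Rational(4, 3), 10))), -1)) = Mul(Add(-239, Q), Pow(Add(g, Add(Rational(-1, 6), Rational(40, 3))), -1)) = Mul(Add(-239, Q), Pow(Add(g, Rational(79, 6)), -1)) = Mul(Add(-239, Q), Pow(Add(Rational(79, 6), g), -1)) = Mul(Pow(Add(Rational(79, 6), g), -1), Add(-239, Q)))
Mul(-1, Function('O')(N, -297)) = Mul(-1, Mul(6, Pow(Add(79, Mul(6, -73)), -1), Add(-239, -297))) = Mul(-1, Mul(6, Pow(Add(79, -438), -1), -536)) = Mul(-1, Mul(6, Pow(-359, -1), -536)) = Mul(-1, Mul(6, Rational(-1, 359), -536)) = Mul(-1, Rational(3216, 359)) = Rational(-3216, 359)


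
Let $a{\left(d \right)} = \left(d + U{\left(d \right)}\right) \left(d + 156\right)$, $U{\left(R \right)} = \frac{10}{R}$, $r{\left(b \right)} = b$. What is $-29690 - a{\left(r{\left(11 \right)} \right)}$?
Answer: $- \frac{348467}{11} \approx -31679.0$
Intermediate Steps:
$a{\left(d \right)} = \left(156 + d\right) \left(d + \frac{10}{d}\right)$ ($a{\left(d \right)} = \left(d + \frac{10}{d}\right) \left(d + 156\right) = \left(d + \frac{10}{d}\right) \left(156 + d\right) = \left(156 + d\right) \left(d + \frac{10}{d}\right)$)
$-29690 - a{\left(r{\left(11 \right)} \right)} = -29690 - \left(10 + 11^{2} + 156 \cdot 11 + \frac{1560}{11}\right) = -29690 - \left(10 + 121 + 1716 + 1560 \cdot \frac{1}{11}\right) = -29690 - \left(10 + 121 + 1716 + \frac{1560}{11}\right) = -29690 - \frac{21877}{11} = - \frac{348467}{11}$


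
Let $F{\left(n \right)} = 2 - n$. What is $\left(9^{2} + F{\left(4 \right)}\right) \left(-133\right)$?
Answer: $-10507$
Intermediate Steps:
$\left(9^{2} + F{\left(4 \right)}\right) \left(-133\right) = \left(9^{2} + \left(2 - 4\right)\right) \left(-133\right) = \left(81 + \left(2 - 4\right)\right) \left(-133\right) = \left(81 - 2\right) \left(-133\right) = 79 \left(-133\right) = -10507$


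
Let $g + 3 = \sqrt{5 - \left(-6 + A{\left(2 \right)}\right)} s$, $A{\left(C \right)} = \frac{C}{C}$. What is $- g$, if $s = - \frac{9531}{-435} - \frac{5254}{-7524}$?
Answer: $3 - \frac{12332789 \sqrt{10}}{545490} \approx -68.495$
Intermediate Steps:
$A{\left(C \right)} = 1$
$s = \frac{12332789}{545490}$ ($s = \left(-9531\right) \left(- \frac{1}{435}\right) - - \frac{2627}{3762} = \frac{3177}{145} + \frac{2627}{3762} = \frac{12332789}{545490} \approx 22.609$)
$g = -3 + \frac{12332789 \sqrt{10}}{545490}$ ($g = -3 + \sqrt{5 + \left(6 - 1\right)} \frac{12332789}{545490} = -3 + \sqrt{5 + 5} \cdot \frac{12332789}{545490} = -3 + \sqrt{10} \cdot \frac{12332789}{545490} = -3 + \frac{12332789 \sqrt{10}}{545490} \approx 68.495$)
$- g = - (-3 + \frac{12332789 \sqrt{10}}{545490}) = 3 - \frac{12332789 \sqrt{10}}{545490}$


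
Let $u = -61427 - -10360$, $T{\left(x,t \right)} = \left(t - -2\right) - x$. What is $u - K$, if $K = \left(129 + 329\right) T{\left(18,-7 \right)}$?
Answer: $-40533$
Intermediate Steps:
$T{\left(x,t \right)} = 2 + t - x$ ($T{\left(x,t \right)} = \left(t + 2\right) - x = \left(2 + t\right) - x = 2 + t - x$)
$K = -10534$ ($K = \left(129 + 329\right) \left(2 - 7 - 18\right) = 458 \left(2 - 7 - 18\right) = 458 \left(-23\right) = -10534$)
$u = -51067$ ($u = -61427 + \left(-90 + 10450\right) = -61427 + 10360 = -51067$)
$u - K = -51067 - -10534 = -51067 + 10534 = -40533$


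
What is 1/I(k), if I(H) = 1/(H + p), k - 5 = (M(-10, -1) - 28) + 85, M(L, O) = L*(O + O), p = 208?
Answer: 290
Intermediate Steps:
M(L, O) = 2*L*O (M(L, O) = L*(2*O) = 2*L*O)
k = 82 (k = 5 + ((2*(-10)*(-1) - 28) + 85) = 5 + ((20 - 28) + 85) = 5 + (-8 + 85) = 5 + 77 = 82)
I(H) = 1/(208 + H) (I(H) = 1/(H + 208) = 1/(208 + H))
1/I(k) = 1/(1/(208 + 82)) = 1/(1/290) = 290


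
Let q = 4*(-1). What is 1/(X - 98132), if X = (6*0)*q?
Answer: -1/98132 ≈ -1.0190e-5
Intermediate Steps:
q = -4
X = 0 (X = (6*0)*(-4) = 0*(-4) = 0)
1/(X - 98132) = 1/(0 - 98132) = 1/(-98132) = -1/98132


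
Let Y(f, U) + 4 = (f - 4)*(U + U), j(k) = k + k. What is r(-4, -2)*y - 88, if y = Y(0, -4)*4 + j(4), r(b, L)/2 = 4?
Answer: 872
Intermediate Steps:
r(b, L) = 8 (r(b, L) = 2*4 = 8)
j(k) = 2*k
Y(f, U) = -4 + 2*U*(-4 + f) (Y(f, U) = -4 + (f - 4)*(U + U) = -4 + (-4 + f)*(2*U) = -4 + 2*U*(-4 + f))
y = 120 (y = (-4 - 8*(-4) + 2*(-4)*0)*4 + 2*4 = (-4 + 32 + 0)*4 + 8 = 28*4 + 8 = 112 + 8 = 120)
r(-4, -2)*y - 88 = 8*120 - 88 = 960 - 88 = 872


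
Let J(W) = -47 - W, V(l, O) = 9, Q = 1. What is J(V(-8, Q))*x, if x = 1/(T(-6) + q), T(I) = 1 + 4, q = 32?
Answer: -56/37 ≈ -1.5135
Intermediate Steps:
T(I) = 5
x = 1/37 (x = 1/(5 + 32) = 1/37 ≈ 0.027027)
J(V(-8, Q))*x = (-47 - 1*9)*(1/37) = (-47 - 9)*(1/37) = -56*1/37 = -56/37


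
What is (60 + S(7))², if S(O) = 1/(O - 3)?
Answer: 58081/16 ≈ 3630.1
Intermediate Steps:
S(O) = 1/(-3 + O)
(60 + S(7))² = (60 + 1/(-3 + 7))² = (60 + 1/4)² = (60 + ¼)² = (241/4)² = 58081/16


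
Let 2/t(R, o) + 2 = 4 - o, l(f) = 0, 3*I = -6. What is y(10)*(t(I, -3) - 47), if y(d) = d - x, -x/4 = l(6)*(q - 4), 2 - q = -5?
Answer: -466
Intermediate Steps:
I = -2 (I = (1/3)*(-6) = -2)
q = 7 (q = 2 - 1*(-5) = 2 + 5 = 7)
x = 0 (x = -0*(7 - 4) = -0*3 = -4*0 = 0)
y(d) = d (y(d) = d - 1*0 = d + 0 = d)
t(R, o) = 2/(2 - o) (t(R, o) = 2/(-2 + (4 - o)) = 2/(2 - o))
y(10)*(t(I, -3) - 47) = 10*(-2/(-2 - 3) - 47) = 10*(-2/(-5) - 47) = 10*(-2*(-1/5) - 47) = 10*(2/5 - 47) = 10*(-233/5) = -466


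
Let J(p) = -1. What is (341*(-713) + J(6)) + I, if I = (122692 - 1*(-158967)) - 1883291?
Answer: -1844766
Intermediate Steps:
I = -1601632 (I = (122692 + 158967) - 1883291 = 281659 - 1883291 = -1601632)
(341*(-713) + J(6)) + I = (341*(-713) - 1) - 1601632 = (-243133 - 1) - 1601632 = -243134 - 1601632 = -1844766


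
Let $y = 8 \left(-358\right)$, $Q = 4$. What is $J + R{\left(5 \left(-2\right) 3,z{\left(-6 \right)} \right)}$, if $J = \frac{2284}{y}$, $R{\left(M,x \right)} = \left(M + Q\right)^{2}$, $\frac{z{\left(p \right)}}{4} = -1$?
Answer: $\frac{483445}{716} \approx 675.2$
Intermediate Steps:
$z{\left(p \right)} = -4$ ($z{\left(p \right)} = 4 \left(-1\right) = -4$)
$y = -2864$
$R{\left(M,x \right)} = \left(4 + M\right)^{2}$ ($R{\left(M,x \right)} = \left(M + 4\right)^{2} = \left(4 + M\right)^{2}$)
$J = - \frac{571}{716}$ ($J = \frac{2284}{-2864} = 2284 \left(- \frac{1}{2864}\right) = - \frac{571}{716} \approx -0.79749$)
$J + R{\left(5 \left(-2\right) 3,z{\left(-6 \right)} \right)} = - \frac{571}{716} + \left(4 + 5 \left(-2\right) 3\right)^{2} = - \frac{571}{716} + \left(4 - 30\right)^{2} = - \frac{571}{716} + \left(-26\right)^{2} = - \frac{571}{716} + 676 = \frac{483445}{716}$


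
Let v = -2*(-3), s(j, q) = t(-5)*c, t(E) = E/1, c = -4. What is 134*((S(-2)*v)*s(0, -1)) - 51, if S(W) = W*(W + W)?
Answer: 128589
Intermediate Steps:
t(E) = E (t(E) = E*1 = E)
s(j, q) = 20 (s(j, q) = -5*(-4) = 20)
S(W) = 2*W² (S(W) = W*(2*W) = 2*W²)
v = 6
134*((S(-2)*v)*s(0, -1)) - 51 = 134*(((2*(-2)²)*6)*20) - 51 = 134*(((2*4)*6)*20) - 51 = 134*((8*6)*20) - 51 = 134*(48*20) - 51 = 134*960 - 51 = 128640 - 51 = 128589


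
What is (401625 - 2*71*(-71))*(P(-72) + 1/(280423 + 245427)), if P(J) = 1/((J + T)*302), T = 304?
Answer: 122670982599/18421577200 ≈ 6.6591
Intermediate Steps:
P(J) = 1/(302*(304 + J)) (P(J) = 1/((J + 304)*302) = (1/302)/(304 + J) = 1/(302*(304 + J)))
(401625 - 2*71*(-71))*(P(-72) + 1/(280423 + 245427)) = (401625 - 2*71*(-71))*(1/(302*(304 - 72)) + 1/(280423 + 245427)) = (401625 - 142*(-71))*((1/302)/232 + 1/525850) = (401625 + 10082)*((1/302)*(1/232) + 1/525850) = 411707*(1/70064 + 1/525850) = 411707*(297957/18421577200) = 122670982599/18421577200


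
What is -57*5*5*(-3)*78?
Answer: 333450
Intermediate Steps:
-57*5*5*(-3)*78 = -1425*(-3)*78 = -57*(-75)*78 = 4275*78 = 333450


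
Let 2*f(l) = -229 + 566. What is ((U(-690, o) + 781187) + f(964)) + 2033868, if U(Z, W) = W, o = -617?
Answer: 5629213/2 ≈ 2.8146e+6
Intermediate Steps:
f(l) = 337/2 (f(l) = (-229 + 566)/2 = (½)*337 = 337/2)
((U(-690, o) + 781187) + f(964)) + 2033868 = ((-617 + 781187) + 337/2) + 2033868 = (780570 + 337/2) + 2033868 = 1561477/2 + 2033868 = 5629213/2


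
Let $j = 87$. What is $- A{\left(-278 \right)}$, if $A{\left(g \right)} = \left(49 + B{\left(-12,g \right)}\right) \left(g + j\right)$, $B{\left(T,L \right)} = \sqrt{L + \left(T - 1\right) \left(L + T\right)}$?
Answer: $9359 + 1146 \sqrt{97} \approx 20646.0$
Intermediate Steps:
$B{\left(T,L \right)} = \sqrt{L + \left(-1 + T\right) \left(L + T\right)}$
$A{\left(g \right)} = \left(49 + \sqrt{156 - 12 g}\right) \left(87 + g\right)$ ($A{\left(g \right)} = \left(49 + \sqrt{- 12 \left(-1 + g - 12\right)}\right) \left(g + 87\right) = \left(49 + \sqrt{- 12 \left(-13 + g\right)}\right) \left(87 + g\right) = \left(49 + \sqrt{156 - 12 g}\right) \left(87 + g\right)$)
$- A{\left(-278 \right)} = - (4263 + 49 \left(-278\right) + 174 \sqrt{39 - -834} + 2 \left(-278\right) \sqrt{39 - -834}) = - (4263 - 13622 + 174 \sqrt{39 + 834} + 2 \left(-278\right) \sqrt{39 + 834}) = - (4263 - 13622 + 174 \sqrt{873} + 2 \left(-278\right) \sqrt{873}) = - (4263 - 13622 + 174 \cdot 3 \sqrt{97} + 2 \left(-278\right) 3 \sqrt{97}) = - (4263 - 13622 + 522 \sqrt{97} - 1668 \sqrt{97}) = - (-9359 - 1146 \sqrt{97}) = 9359 + 1146 \sqrt{97}$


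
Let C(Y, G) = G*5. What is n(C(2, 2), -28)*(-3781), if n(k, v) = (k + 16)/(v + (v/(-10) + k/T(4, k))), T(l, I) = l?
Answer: 983060/227 ≈ 4330.7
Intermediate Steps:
C(Y, G) = 5*G
n(k, v) = (16 + k)/(k/4 + 9*v/10) (n(k, v) = (k + 16)/(v + (v/(-10) + k/4)) = (16 + k)/(v + (v*(-⅒) + k*(¼))) = (16 + k)/(v + (-v/10 + k/4)) = (16 + k)/(k/4 + 9*v/10))
n(C(2, 2), -28)*(-3781) = (20*(16 + 5*2)/(5*(5*2) + 18*(-28)))*(-3781) = (20*(16 + 10)/(5*10 - 504))*(-3781) = (20*26/(50 - 504))*(-3781) = (20*26/(-454))*(-3781) = (20*(-1/454)*26)*(-3781) = -260/227*(-3781) = 983060/227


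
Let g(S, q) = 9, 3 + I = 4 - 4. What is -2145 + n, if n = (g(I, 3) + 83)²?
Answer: 6319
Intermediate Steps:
I = -3 (I = -3 + (4 - 4) = -3 + 0 = -3)
n = 8464 (n = (9 + 83)² = 92² = 8464)
-2145 + n = -2145 + 8464 = 6319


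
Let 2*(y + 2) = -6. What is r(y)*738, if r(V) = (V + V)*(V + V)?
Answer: 73800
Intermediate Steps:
y = -5 (y = -2 + (½)*(-6) = -2 - 3 = -5)
r(V) = 4*V² (r(V) = (2*V)*(2*V) = 4*V²)
r(y)*738 = (4*(-5)²)*738 = (4*25)*738 = 100*738 = 73800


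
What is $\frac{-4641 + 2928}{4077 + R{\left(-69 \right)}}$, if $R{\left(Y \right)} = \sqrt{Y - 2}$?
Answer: $- \frac{6983901}{16622000} + \frac{1713 i \sqrt{71}}{16622000} \approx -0.42016 + 0.00086837 i$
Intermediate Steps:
$R{\left(Y \right)} = \sqrt{-2 + Y}$
$\frac{-4641 + 2928}{4077 + R{\left(-69 \right)}} = \frac{-4641 + 2928}{4077 + \sqrt{-2 - 69}} = - \frac{1713}{4077 + \sqrt{-71}} = - \frac{1713}{4077 + i \sqrt{71}}$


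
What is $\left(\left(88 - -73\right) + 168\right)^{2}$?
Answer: $108241$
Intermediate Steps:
$\left(\left(88 - -73\right) + 168\right)^{2} = \left(\left(88 + 73\right) + 168\right)^{2} = \left(161 + 168\right)^{2} = 329^{2} = 108241$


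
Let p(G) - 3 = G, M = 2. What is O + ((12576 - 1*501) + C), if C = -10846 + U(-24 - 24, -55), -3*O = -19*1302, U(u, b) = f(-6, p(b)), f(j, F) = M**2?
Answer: 9479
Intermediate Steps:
p(G) = 3 + G
f(j, F) = 4 (f(j, F) = 2**2 = 4)
U(u, b) = 4
O = 8246 (O = -(-19)*1302/3 = -1/3*(-24738) = 8246)
C = -10842 (C = -10846 + 4 = -10842)
O + ((12576 - 1*501) + C) = 8246 + ((12576 - 1*501) - 10842) = 8246 + ((12576 - 501) - 10842) = 8246 + (12075 - 10842) = 8246 + 1233 = 9479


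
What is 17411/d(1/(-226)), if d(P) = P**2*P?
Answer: -200978237336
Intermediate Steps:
d(P) = P**3
17411/d(1/(-226)) = 17411/((1/(-226))**3) = 17411/((-1/226)**3) = 17411/(-1/11543176) = 17411*(-11543176) = -200978237336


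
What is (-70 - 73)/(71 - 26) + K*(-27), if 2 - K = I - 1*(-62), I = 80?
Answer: 169957/45 ≈ 3776.8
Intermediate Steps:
K = -140 (K = 2 - (80 - 1*(-62)) = 2 - (80 + 62) = 2 - 1*142 = 2 - 142 = -140)
(-70 - 73)/(71 - 26) + K*(-27) = (-70 - 73)/(71 - 26) - 140*(-27) = -143/45 + 3780 = 169957/45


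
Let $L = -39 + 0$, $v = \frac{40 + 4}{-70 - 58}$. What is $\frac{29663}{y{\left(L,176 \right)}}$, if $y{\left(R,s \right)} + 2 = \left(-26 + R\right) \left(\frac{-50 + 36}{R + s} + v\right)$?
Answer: $\frac{130042592}{118307} \approx 1099.2$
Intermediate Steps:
$v = - \frac{11}{32}$ ($v = \frac{44}{-128} = 44 \left(- \frac{1}{128}\right) = - \frac{11}{32} \approx -0.34375$)
$L = -39$
$y{\left(R,s \right)} = -2 + \left(-26 + R\right) \left(- \frac{11}{32} - \frac{14}{R + s}\right)$ ($y{\left(R,s \right)} = -2 + \left(-26 + R\right) \left(\frac{-50 + 36}{R + s} - \frac{11}{32}\right) = -2 + \left(-26 + R\right) \left(- \frac{14}{R + s} - \frac{11}{32}\right) = -2 + \left(-26 + R\right) \left(- \frac{11}{32} - \frac{14}{R + s}\right)$)
$\frac{29663}{y{\left(L,176 \right)}} = \frac{29663}{\frac{1}{32} \frac{1}{-39 + 176} \left(11648 - -8814 - 11 \left(-39\right)^{2} + 222 \cdot 176 - \left(-429\right) 176\right)} = \frac{29663}{\frac{1}{32} \cdot \frac{1}{137} \left(11648 + 8814 - 16731 + 39072 + 75504\right)} = \frac{29663}{\frac{1}{32} \cdot \frac{1}{137} \cdot 118307} = \frac{29663}{\frac{118307}{4384}} = 29663 \cdot \frac{4384}{118307} = \frac{130042592}{118307}$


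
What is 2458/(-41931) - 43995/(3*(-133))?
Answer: 87798743/796689 ≈ 110.20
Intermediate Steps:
2458/(-41931) - 43995/(3*(-133)) = 2458*(-1/41931) - 43995/(-399) = -2458/41931 - 43995*(-1/399) = -2458/41931 + 2095/19 = 87798743/796689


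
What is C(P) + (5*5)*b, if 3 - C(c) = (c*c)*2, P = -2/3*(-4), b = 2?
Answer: 349/9 ≈ 38.778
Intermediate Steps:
P = 8/3 (P = -2*⅓*(-4) = -⅔*(-4) = 8/3 ≈ 2.6667)
C(c) = 3 - 2*c² (C(c) = 3 - c*c*2 = 3 - c²*2 = 3 - 2*c²)
C(P) + (5*5)*b = (3 - 2*(8/3)²) + (5*5)*2 = (3 - 2*64/9) + 25*2 = (3 - 128/9) + 50 = -101/9 + 50 = 349/9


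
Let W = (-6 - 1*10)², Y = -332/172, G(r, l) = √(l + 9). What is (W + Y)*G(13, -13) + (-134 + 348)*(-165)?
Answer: -35310 + 21850*I/43 ≈ -35310.0 + 508.14*I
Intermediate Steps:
G(r, l) = √(9 + l)
Y = -83/43 (Y = -332*1/172 = -83/43 ≈ -1.9302)
W = 256 (W = (-6 - 10)² = (-16)² = 256)
(W + Y)*G(13, -13) + (-134 + 348)*(-165) = (256 - 83/43)*√(9 - 13) + (-134 + 348)*(-165) = 10925*√(-4)/43 + 214*(-165) = 10925*(2*I)/43 - 35310 = 21850*I/43 - 35310 = -35310 + 21850*I/43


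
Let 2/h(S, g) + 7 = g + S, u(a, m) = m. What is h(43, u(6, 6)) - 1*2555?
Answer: -53654/21 ≈ -2555.0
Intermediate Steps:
h(S, g) = 2/(-7 + S + g) (h(S, g) = 2/(-7 + (g + S)) = 2/(-7 + (S + g)) = 2/(-7 + S + g))
h(43, u(6, 6)) - 1*2555 = 2/(-7 + 43 + 6) - 1*2555 = 2/42 - 2555 = 2*(1/42) - 2555 = 1/21 - 2555 = -53654/21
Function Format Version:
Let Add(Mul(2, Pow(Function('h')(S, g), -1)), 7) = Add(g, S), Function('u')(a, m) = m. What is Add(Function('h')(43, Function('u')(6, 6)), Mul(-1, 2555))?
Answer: Rational(-53654, 21) ≈ -2555.0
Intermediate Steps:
Function('h')(S, g) = Mul(2, Pow(Add(-7, S, g), -1)) (Function('h')(S, g) = Mul(2, Pow(Add(-7, Add(g, S)), -1)) = Mul(2, Pow(Add(-7, Add(S, g)), -1)) = Mul(2, Pow(Add(-7, S, g), -1)))
Add(Function('h')(43, Function('u')(6, 6)), Mul(-1, 2555)) = Add(Mul(2, Pow(Add(-7, 43, 6), -1)), Mul(-1, 2555)) = Add(Mul(2, Pow(42, -1)), -2555) = Add(Mul(2, Rational(1, 42)), -2555) = Add(Rational(1, 21), -2555) = Rational(-53654, 21)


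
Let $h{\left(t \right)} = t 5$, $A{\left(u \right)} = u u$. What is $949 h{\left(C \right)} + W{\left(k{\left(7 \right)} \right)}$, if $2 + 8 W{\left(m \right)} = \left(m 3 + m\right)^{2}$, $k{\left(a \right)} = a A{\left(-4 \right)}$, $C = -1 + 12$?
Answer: $\frac{309131}{4} \approx 77283.0$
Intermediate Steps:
$A{\left(u \right)} = u^{2}$
$C = 11$
$k{\left(a \right)} = 16 a$ ($k{\left(a \right)} = a \left(-4\right)^{2} = a 16 = 16 a$)
$h{\left(t \right)} = 5 t$
$W{\left(m \right)} = - \frac{1}{4} + 2 m^{2}$ ($W{\left(m \right)} = - \frac{1}{4} + \frac{\left(m 3 + m\right)^{2}}{8} = - \frac{1}{4} + \frac{\left(3 m + m\right)^{2}}{8} = - \frac{1}{4} + \frac{\left(4 m\right)^{2}}{8} = - \frac{1}{4} + \frac{16 m^{2}}{8} = - \frac{1}{4} + 2 m^{2}$)
$949 h{\left(C \right)} + W{\left(k{\left(7 \right)} \right)} = 949 \cdot 5 \cdot 11 - \left(\frac{1}{4} - 2 \left(16 \cdot 7\right)^{2}\right) = 949 \cdot 55 - \left(\frac{1}{4} - 2 \cdot 112^{2}\right) = 52195 + \left(- \frac{1}{4} + 2 \cdot 12544\right) = 52195 + \left(- \frac{1}{4} + 25088\right) = 52195 + \frac{100351}{4} = \frac{309131}{4}$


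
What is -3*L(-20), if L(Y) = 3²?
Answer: -27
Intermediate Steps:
L(Y) = 9
-3*L(-20) = -3*9 = -27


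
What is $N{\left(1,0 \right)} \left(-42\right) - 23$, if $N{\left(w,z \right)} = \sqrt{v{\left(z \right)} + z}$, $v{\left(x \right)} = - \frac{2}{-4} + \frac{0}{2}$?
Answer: $-23 - 21 \sqrt{2} \approx -52.698$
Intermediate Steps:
$v{\left(x \right)} = \frac{1}{2}$ ($v{\left(x \right)} = \left(-2\right) \left(- \frac{1}{4}\right) + 0 \cdot \frac{1}{2} = \frac{1}{2} + 0 = \frac{1}{2}$)
$N{\left(w,z \right)} = \sqrt{\frac{1}{2} + z}$
$N{\left(1,0 \right)} \left(-42\right) - 23 = \frac{\sqrt{2 + 4 \cdot 0}}{2} \left(-42\right) - 23 = \frac{\sqrt{2 + 0}}{2} \left(-42\right) - 23 = \frac{\sqrt{2}}{2} \left(-42\right) - 23 = - 21 \sqrt{2} - 23 = -23 - 21 \sqrt{2}$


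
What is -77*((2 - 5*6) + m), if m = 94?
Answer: -5082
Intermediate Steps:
-77*((2 - 5*6) + m) = -77*((2 - 5*6) + 94) = -77*((2 - 30) + 94) = -77*(-28 + 94) = -77*66 = -5082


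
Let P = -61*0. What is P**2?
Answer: 0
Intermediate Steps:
P = 0
P**2 = 0**2 = 0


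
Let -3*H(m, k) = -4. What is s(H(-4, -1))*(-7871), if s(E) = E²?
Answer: -125936/9 ≈ -13993.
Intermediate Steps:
H(m, k) = 4/3 (H(m, k) = -⅓*(-4) = 4/3)
s(H(-4, -1))*(-7871) = (4/3)²*(-7871) = (16/9)*(-7871) = -125936/9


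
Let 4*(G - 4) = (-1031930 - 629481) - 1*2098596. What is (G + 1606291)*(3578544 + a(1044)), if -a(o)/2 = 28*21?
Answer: 2383576151166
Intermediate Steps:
a(o) = -1176 (a(o) = -56*21 = -2*588 = -1176)
G = -3759991/4 (G = 4 + ((-1031930 - 629481) - 1*2098596)/4 = 4 + (-1661411 - 2098596)/4 = 4 + (1/4)*(-3760007) = 4 - 3760007/4 = -3759991/4 ≈ -9.4000e+5)
(G + 1606291)*(3578544 + a(1044)) = (-3759991/4 + 1606291)*(3578544 - 1176) = (2665173/4)*3577368 = 2383576151166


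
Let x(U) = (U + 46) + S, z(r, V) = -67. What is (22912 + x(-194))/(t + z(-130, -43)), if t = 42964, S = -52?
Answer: 22712/42897 ≈ 0.52945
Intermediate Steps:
x(U) = -6 + U (x(U) = (U + 46) - 52 = (46 + U) - 52 = -6 + U)
(22912 + x(-194))/(t + z(-130, -43)) = (22912 + (-6 - 194))/(42964 - 67) = (22912 - 200)/42897 = 22712*(1/42897) = 22712/42897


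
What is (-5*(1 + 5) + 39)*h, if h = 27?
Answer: 243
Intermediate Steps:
(-5*(1 + 5) + 39)*h = (-5*(1 + 5) + 39)*27 = (-5*6 + 39)*27 = (-30 + 39)*27 = 9*27 = 243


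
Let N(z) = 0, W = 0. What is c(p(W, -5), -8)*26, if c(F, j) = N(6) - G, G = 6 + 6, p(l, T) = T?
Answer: -312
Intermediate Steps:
G = 12
c(F, j) = -12 (c(F, j) = 0 - 1*12 = 0 - 12 = -12)
c(p(W, -5), -8)*26 = -12*26 = -312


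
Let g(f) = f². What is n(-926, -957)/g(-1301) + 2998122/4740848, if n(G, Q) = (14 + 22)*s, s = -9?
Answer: 2536544130285/4012182032824 ≈ 0.63221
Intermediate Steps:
n(G, Q) = -324 (n(G, Q) = (14 + 22)*(-9) = 36*(-9) = -324)
n(-926, -957)/g(-1301) + 2998122/4740848 = -324/((-1301)²) + 2998122/4740848 = -324/1692601 + 2998122*(1/4740848) = -324*1/1692601 + 1499061/2370424 = -324/1692601 + 1499061/2370424 = 2536544130285/4012182032824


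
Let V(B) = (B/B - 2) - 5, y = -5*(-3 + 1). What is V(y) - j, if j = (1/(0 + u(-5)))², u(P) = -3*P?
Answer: -1351/225 ≈ -6.0044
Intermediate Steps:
y = 10 (y = -5*(-2) = 10)
V(B) = -6 (V(B) = (1 - 2) - 5 = -1 - 5 = -6)
j = 1/225 (j = (1/(0 - 3*(-5)))² = (1/(0 + 15))² = (1/15)² = 1/225 ≈ 0.0044444)
V(y) - j = -6 - 1*1/225 = -6 - 1/225 = -1351/225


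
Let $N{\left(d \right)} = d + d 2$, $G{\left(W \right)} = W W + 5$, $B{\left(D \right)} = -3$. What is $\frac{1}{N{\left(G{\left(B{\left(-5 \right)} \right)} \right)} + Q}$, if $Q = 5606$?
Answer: $\frac{1}{5648} \approx 0.00017705$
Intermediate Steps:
$G{\left(W \right)} = 5 + W^{2}$ ($G{\left(W \right)} = W^{2} + 5 = 5 + W^{2}$)
$N{\left(d \right)} = 3 d$ ($N{\left(d \right)} = d + 2 d = 3 d$)
$\frac{1}{N{\left(G{\left(B{\left(-5 \right)} \right)} \right)} + Q} = \frac{1}{3 \left(5 + \left(-3\right)^{2}\right) + 5606} = \frac{1}{3 \left(5 + 9\right) + 5606} = \frac{1}{3 \cdot 14 + 5606} = \frac{1}{42 + 5606} = \frac{1}{5648}$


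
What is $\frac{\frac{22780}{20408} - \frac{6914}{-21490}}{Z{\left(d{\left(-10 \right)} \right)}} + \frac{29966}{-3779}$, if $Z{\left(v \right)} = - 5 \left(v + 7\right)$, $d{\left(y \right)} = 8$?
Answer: $- \frac{123505334015531}{15537639090750} \approx -7.9488$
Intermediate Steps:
$Z{\left(v \right)} = -35 - 5 v$ ($Z{\left(v \right)} = - 5 \left(7 + v\right) = -35 - 5 v$)
$\frac{\frac{22780}{20408} - \frac{6914}{-21490}}{Z{\left(d{\left(-10 \right)} \right)}} + \frac{29966}{-3779} = \frac{\frac{22780}{20408} - \frac{6914}{-21490}}{-35 - 40} + \frac{29966}{-3779} = \frac{22780 \cdot \frac{1}{20408} - - \frac{3457}{10745}}{-35 - 40} + 29966 \left(- \frac{1}{3779}\right) = \frac{\frac{5695}{5102} + \frac{3457}{10745}}{-75} - \frac{29966}{3779} = \frac{78830389}{54820990} \left(- \frac{1}{75}\right) - \frac{29966}{3779} = - \frac{78830389}{4111574250} - \frac{29966}{3779} = - \frac{123505334015531}{15537639090750}$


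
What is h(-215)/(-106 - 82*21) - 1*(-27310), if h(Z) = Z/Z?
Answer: 49922679/1828 ≈ 27310.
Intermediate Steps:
h(Z) = 1
h(-215)/(-106 - 82*21) - 1*(-27310) = 1/(-106 - 82*21) - 1*(-27310) = 1/(-106 - 1722) + 27310 = 1/(-1828) + 27310 = 1*(-1/1828) + 27310 = -1/1828 + 27310 = 49922679/1828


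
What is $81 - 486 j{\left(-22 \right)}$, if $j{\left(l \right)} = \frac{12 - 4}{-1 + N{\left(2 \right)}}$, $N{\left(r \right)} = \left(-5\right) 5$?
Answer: $\frac{2997}{13} \approx 230.54$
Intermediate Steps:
$N{\left(r \right)} = -25$
$j{\left(l \right)} = - \frac{4}{13}$ ($j{\left(l \right)} = \frac{12 - 4}{-1 - 25} = \frac{8}{-26} = 8 \left(- \frac{1}{26}\right) = - \frac{4}{13}$)
$81 - 486 j{\left(-22 \right)} = 81 - - \frac{1944}{13} = 81 + \frac{1944}{13} = \frac{2997}{13}$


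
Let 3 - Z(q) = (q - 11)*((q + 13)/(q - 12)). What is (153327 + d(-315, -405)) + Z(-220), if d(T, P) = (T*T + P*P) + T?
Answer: 96621297/232 ≈ 4.1647e+5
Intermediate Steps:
d(T, P) = T + P² + T² (d(T, P) = (T² + P²) + T = (P² + T²) + T = T + P² + T²)
Z(q) = 3 - (-11 + q)*(13 + q)/(-12 + q) (Z(q) = 3 - (q - 11)*(q + 13)/(q - 12) = 3 - (-11 + q)*(13 + q)/(-12 + q))
(153327 + d(-315, -405)) + Z(-220) = (153327 + (-315 + (-405)² + (-315)²)) + (107 - 220 - 1*(-220)²)/(-12 - 220) = (153327 + (-315 + 164025 + 99225)) + (107 - 220 - 1*48400)/(-232) = (153327 + 262935) - (107 - 220 - 48400)/232 = 416262 - 1/232*(-48513) = 416262 + 48513/232 = 96621297/232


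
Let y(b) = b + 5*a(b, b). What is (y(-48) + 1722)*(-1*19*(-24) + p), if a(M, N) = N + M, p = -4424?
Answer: -4737792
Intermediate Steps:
a(M, N) = M + N
y(b) = 11*b (y(b) = b + 5*(b + b) = b + 5*(2*b) = b + 10*b = 11*b)
(y(-48) + 1722)*(-1*19*(-24) + p) = (11*(-48) + 1722)*(-1*19*(-24) - 4424) = (-528 + 1722)*(-19*(-24) - 4424) = 1194*(456 - 4424) = 1194*(-3968) = -4737792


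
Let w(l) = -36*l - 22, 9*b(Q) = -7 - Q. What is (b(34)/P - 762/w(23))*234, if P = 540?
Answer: 4769011/22950 ≈ 207.80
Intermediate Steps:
b(Q) = -7/9 - Q/9 (b(Q) = (-7 - Q)/9 = -7/9 - Q/9)
w(l) = -22 - 36*l
(b(34)/P - 762/w(23))*234 = ((-7/9 - 1/9*34)/540 - 762/(-22 - 36*23))*234 = ((-7/9 - 34/9)*(1/540) - 762/(-22 - 828))*234 = (-41/9*1/540 - 762/(-850))*234 = (-41/4860 - 762*(-1/850))*234 = (-41/4860 + 381/425)*234 = (366847/413100)*234 = 4769011/22950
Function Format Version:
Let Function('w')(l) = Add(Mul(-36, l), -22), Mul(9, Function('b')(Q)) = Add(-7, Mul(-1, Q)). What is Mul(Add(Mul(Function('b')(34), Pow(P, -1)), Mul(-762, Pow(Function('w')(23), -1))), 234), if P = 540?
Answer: Rational(4769011, 22950) ≈ 207.80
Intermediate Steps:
Function('b')(Q) = Add(Rational(-7, 9), Mul(Rational(-1, 9), Q)) (Function('b')(Q) = Mul(Rational(1, 9), Add(-7, Mul(-1, Q))) = Add(Rational(-7, 9), Mul(Rational(-1, 9), Q)))
Function('w')(l) = Add(-22, Mul(-36, l))
Mul(Add(Mul(Function('b')(34), Pow(P, -1)), Mul(-762, Pow(Function('w')(23), -1))), 234) = Mul(Add(Mul(Add(Rational(-7, 9), Mul(Rational(-1, 9), 34)), Pow(540, -1)), Mul(-762, Pow(Add(-22, Mul(-36, 23)), -1))), 234) = Mul(Add(Mul(Add(Rational(-7, 9), Rational(-34, 9)), Rational(1, 540)), Mul(-762, Pow(Add(-22, -828), -1))), 234) = Mul(Add(Mul(Rational(-41, 9), Rational(1, 540)), Mul(-762, Pow(-850, -1))), 234) = Mul(Add(Rational(-41, 4860), Mul(-762, Rational(-1, 850))), 234) = Mul(Add(Rational(-41, 4860), Rational(381, 425)), 234) = Mul(Rational(366847, 413100), 234) = Rational(4769011, 22950)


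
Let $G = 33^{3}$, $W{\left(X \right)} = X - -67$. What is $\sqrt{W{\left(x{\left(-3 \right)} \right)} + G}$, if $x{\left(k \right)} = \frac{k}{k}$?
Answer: $\sqrt{36005} \approx 189.75$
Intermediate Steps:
$x{\left(k \right)} = 1$
$W{\left(X \right)} = 67 + X$ ($W{\left(X \right)} = X + 67 = 67 + X$)
$G = 35937$
$\sqrt{W{\left(x{\left(-3 \right)} \right)} + G} = \sqrt{\left(67 + 1\right) + 35937} = \sqrt{68 + 35937} = \sqrt{36005}$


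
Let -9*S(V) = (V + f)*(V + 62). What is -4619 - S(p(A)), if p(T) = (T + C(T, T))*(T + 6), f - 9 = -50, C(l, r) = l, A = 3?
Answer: -40063/9 ≈ -4451.4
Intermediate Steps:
f = -41 (f = 9 - 50 = -41)
p(T) = 2*T*(6 + T) (p(T) = (T + T)*(T + 6) = (2*T)*(6 + T) = 2*T*(6 + T))
S(V) = -(-41 + V)*(62 + V)/9 (S(V) = -(V - 41)*(V + 62)/9 = -(-41 + V)*(62 + V)/9)
-4619 - S(p(A)) = -4619 - (2542/9 - 14*3*(6 + 3)/3 - 36*(6 + 3)²/9) = -4619 - (2542/9 - 14*3*9/3 - (2*3*9)²/9) = -4619 - (2542/9 - 7/3*54 - ⅑*54²) = -4619 - (2542/9 - 126 - ⅑*2916) = -4619 - (2542/9 - 126 - 324) = -4619 - 1*(-1508/9) = -4619 + 1508/9 = -40063/9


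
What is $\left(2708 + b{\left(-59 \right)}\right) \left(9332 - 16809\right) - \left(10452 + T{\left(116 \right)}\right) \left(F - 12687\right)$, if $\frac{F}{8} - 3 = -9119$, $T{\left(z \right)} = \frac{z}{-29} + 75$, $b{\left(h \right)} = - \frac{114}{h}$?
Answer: $\frac{51959204433}{59} \approx 8.8066 \cdot 10^{8}$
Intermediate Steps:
$T{\left(z \right)} = 75 - \frac{z}{29}$ ($T{\left(z \right)} = z \left(- \frac{1}{29}\right) + 75 = - \frac{z}{29} + 75 = 75 - \frac{z}{29}$)
$F = -72928$ ($F = 24 + 8 \left(-9119\right) = 24 - 72952 = -72928$)
$\left(2708 + b{\left(-59 \right)}\right) \left(9332 - 16809\right) - \left(10452 + T{\left(116 \right)}\right) \left(F - 12687\right) = \left(2708 - \frac{114}{-59}\right) \left(9332 - 16809\right) - \left(10452 + \left(75 - 4\right)\right) \left(-72928 - 12687\right) = \left(2708 - - \frac{114}{59}\right) \left(-7477\right) - \left(10452 + \left(75 - 4\right)\right) \left(-85615\right) = \left(2708 + \frac{114}{59}\right) \left(-7477\right) - \left(10452 + 71\right) \left(-85615\right) = \frac{159886}{59} \left(-7477\right) - 10523 \left(-85615\right) = - \frac{1195467622}{59} - -900926645 = - \frac{1195467622}{59} + 900926645 = \frac{51959204433}{59}$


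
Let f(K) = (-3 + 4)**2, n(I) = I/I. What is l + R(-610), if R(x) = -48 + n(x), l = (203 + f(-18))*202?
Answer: 41161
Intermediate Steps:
n(I) = 1
f(K) = 1 (f(K) = 1**2 = 1)
l = 41208 (l = (203 + 1)*202 = 204*202 = 41208)
R(x) = -47 (R(x) = -48 + 1 = -47)
l + R(-610) = 41208 - 47 = 41161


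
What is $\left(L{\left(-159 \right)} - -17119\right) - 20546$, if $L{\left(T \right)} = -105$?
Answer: $-3532$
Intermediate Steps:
$\left(L{\left(-159 \right)} - -17119\right) - 20546 = \left(-105 - -17119\right) - 20546 = \left(-105 + 17119\right) - 20546 = 17014 - 20546 = -3532$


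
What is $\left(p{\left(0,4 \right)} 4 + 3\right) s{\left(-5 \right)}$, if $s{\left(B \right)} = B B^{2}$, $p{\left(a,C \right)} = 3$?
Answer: $-1875$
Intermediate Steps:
$s{\left(B \right)} = B^{3}$
$\left(p{\left(0,4 \right)} 4 + 3\right) s{\left(-5 \right)} = \left(3 \cdot 4 + 3\right) \left(-5\right)^{3} = \left(12 + 3\right) \left(-125\right) = 15 \left(-125\right) = -1875$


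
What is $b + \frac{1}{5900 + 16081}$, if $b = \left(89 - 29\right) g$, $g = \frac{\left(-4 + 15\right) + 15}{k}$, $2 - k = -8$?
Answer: $\frac{3429037}{21981} \approx 156.0$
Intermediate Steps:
$k = 10$ ($k = 2 - -8 = 2 + 8 = 10$)
$g = \frac{13}{5}$ ($g = \frac{\left(-4 + 15\right) + 15}{10} = \left(11 + 15\right) \frac{1}{10} = 26 \cdot \frac{1}{10} = \frac{13}{5} \approx 2.6$)
$b = 156$ ($b = \left(89 - 29\right) \frac{13}{5} = 60 \cdot \frac{13}{5} = 156$)
$b + \frac{1}{5900 + 16081} = 156 + \frac{1}{5900 + 16081} = 156 + \frac{1}{21981} = \frac{3429037}{21981}$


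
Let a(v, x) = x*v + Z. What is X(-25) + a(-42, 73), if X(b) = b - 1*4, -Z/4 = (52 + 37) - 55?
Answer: -3231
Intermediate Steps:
Z = -136 (Z = -4*((52 + 37) - 55) = -4*(89 - 55) = -4*34 = -136)
X(b) = -4 + b (X(b) = b - 4 = -4 + b)
a(v, x) = -136 + v*x (a(v, x) = x*v - 136 = v*x - 136 = -136 + v*x)
X(-25) + a(-42, 73) = (-4 - 25) + (-136 - 42*73) = -29 + (-136 - 3066) = -29 - 3202 = -3231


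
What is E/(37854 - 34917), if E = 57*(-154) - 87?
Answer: -2955/979 ≈ -3.0184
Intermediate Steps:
E = -8865 (E = -8778 - 87 = -8865)
E/(37854 - 34917) = -8865/(37854 - 34917) = -8865/2937 = -8865*1/2937 = -2955/979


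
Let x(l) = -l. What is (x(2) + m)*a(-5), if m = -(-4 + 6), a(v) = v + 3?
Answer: 8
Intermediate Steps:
a(v) = 3 + v
m = -2 (m = -1*2 = -2)
(x(2) + m)*a(-5) = (-1*2 - 2)*(3 - 5) = (-2 - 2)*(-2) = -4*(-2) = 8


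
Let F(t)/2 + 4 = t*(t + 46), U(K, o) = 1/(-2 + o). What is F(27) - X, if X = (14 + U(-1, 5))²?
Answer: 33557/9 ≈ 3728.6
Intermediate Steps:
F(t) = -8 + 2*t*(46 + t) (F(t) = -8 + 2*(t*(t + 46)) = -8 + 2*(t*(46 + t)) = -8 + 2*t*(46 + t))
X = 1849/9 (X = (14 + 1/(-2 + 5))² = (14 + 1/3)² = (14 + ⅓)² = (43/3)² = 1849/9 ≈ 205.44)
F(27) - X = (-8 + 2*27² + 92*27) - 1*1849/9 = (-8 + 2*729 + 2484) - 1849/9 = (-8 + 1458 + 2484) - 1849/9 = 3934 - 1849/9 = 33557/9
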